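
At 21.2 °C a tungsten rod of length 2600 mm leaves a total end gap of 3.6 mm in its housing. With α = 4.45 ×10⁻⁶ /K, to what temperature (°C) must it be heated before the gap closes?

332 °C

α·L₀·ΔT = 3.6 mm ⇒ ΔT = 3.6 / (4.45×10⁻⁶ × 2600.0) = 311.1 K.
T = 21.2 + 311.1 = 332.3 °C.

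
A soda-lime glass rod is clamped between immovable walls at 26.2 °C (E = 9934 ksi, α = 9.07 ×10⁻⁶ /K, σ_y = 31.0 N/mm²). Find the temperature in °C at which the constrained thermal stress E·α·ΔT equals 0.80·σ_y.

E = 9934 ksi = 68.49 GPa.
σ_y = 31.0 N/mm² = 31.00 MPa.
E·α·ΔT = 24.80 MPa ⇒ ΔT = 24.80 / (68.49×10³ × 9.07×10⁻⁶) = 39.92 K.
T = 26.2 + 39.92 = 66.12 °C.

66.1 °C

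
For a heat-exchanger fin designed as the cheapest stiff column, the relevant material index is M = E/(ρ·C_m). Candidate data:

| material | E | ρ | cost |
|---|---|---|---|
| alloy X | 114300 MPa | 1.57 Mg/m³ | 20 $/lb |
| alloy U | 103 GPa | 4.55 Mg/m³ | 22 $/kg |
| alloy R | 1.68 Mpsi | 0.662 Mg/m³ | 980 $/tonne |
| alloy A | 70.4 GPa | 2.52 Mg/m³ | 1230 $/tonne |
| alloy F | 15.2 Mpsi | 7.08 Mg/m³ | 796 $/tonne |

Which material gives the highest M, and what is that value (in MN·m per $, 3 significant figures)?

alloy A, M = 22.7 MN·m per $

Convert each candidate to consistent units, then evaluate M:
  alloy X: E = 114.3 GPa, ρ = 1570 kg/m³, cost = 44.09 $/kg
  alloy U: E = 103.0 GPa, ρ = 4550 kg/m³, cost = 22.00 $/kg
  alloy R: E = 11.58 GPa, ρ = 662.0 kg/m³, cost = 0.9800 $/kg
  alloy A: E = 70.40 GPa, ρ = 2520 kg/m³, cost = 1.230 $/kg
  alloy F: E = 104.8 GPa, ρ = 7080 kg/m³, cost = 0.7960 $/kg
  alloy A: M = 22.7 MN·m per $
  alloy F: M = 18.6 MN·m per $
  alloy R: M = 17.9 MN·m per $
  alloy X: M = 1.65 MN·m per $
  alloy U: M = 1.03 MN·m per $
Alloy A ranks first.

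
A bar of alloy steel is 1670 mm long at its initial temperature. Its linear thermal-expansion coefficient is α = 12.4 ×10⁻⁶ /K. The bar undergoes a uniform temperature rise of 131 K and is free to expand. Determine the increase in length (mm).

ΔL = α·L₀·ΔT = 12.4×10⁻⁶ × 1670 mm × 131.0 K = 2.71 mm.

2.71 mm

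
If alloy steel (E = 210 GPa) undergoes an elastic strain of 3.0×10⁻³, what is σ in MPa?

σ = E·ε = 210000 MPa × 3.0×10⁻³ = 630 MPa.

630 MPa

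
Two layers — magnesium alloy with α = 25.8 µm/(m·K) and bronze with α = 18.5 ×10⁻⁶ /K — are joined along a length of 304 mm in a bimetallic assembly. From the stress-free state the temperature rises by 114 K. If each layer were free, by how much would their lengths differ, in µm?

253 µm

Δα = |25.8 − 18.5|×10⁻⁶/K = 7.30×10⁻⁶/K.
ΔL_mismatch = Δα·L·ΔT = 7.30×10⁻⁶ × 304.0 mm × 114.0 K = 253 µm.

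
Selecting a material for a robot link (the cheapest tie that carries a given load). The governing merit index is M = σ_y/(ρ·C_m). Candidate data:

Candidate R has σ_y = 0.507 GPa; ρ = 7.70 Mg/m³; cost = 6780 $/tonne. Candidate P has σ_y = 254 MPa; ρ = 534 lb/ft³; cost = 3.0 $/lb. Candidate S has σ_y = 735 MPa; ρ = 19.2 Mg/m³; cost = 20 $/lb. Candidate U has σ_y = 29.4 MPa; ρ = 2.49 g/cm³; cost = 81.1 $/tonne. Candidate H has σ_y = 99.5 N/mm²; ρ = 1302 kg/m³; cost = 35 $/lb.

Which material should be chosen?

Convert each candidate to consistent units, then evaluate M:
  candidate R: σ_y = 507.0 MPa, ρ = 7700 kg/m³, cost = 6.780 $/kg
  candidate P: σ_y = 254.0 MPa, ρ = 8554 kg/m³, cost = 6.614 $/kg
  candidate S: σ_y = 735.0 MPa, ρ = 19200 kg/m³, cost = 44.09 $/kg
  candidate U: σ_y = 29.40 MPa, ρ = 2490 kg/m³, cost = 0.08110 $/kg
  candidate H: σ_y = 99.50 MPa, ρ = 1302 kg/m³, cost = 77.16 $/kg
  candidate U: M = 146 kN·m per $
  candidate R: M = 9.71 kN·m per $
  candidate P: M = 4.49 kN·m per $
  candidate H: M = 0.990 kN·m per $
  candidate S: M = 0.868 kN·m per $
Candidate U ranks first.

candidate U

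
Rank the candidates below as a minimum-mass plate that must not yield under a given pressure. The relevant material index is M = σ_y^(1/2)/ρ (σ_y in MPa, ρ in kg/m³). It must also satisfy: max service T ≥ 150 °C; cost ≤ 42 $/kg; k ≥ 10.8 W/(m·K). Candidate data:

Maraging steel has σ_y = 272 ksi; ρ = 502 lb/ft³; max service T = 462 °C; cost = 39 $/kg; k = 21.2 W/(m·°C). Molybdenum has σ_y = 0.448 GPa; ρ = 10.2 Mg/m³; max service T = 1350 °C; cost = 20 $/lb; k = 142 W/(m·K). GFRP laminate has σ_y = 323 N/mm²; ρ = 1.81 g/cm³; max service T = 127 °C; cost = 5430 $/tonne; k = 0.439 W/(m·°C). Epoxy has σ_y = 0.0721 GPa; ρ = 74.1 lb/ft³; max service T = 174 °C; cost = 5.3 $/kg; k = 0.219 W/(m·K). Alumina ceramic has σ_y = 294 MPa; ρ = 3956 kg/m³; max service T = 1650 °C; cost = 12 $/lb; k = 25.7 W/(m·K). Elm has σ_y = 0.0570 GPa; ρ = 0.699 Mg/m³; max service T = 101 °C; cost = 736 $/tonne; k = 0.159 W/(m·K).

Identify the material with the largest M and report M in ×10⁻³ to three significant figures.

maraging steel, M = 5.39×10⁻³

Screen on constraints: max service T ≥ 150 °C; cost ≤ 42 $/kg; k ≥ 10.8 W/(m·K). Survivors: maraging steel, alumina ceramic.
In SI units:
  maraging steel: σ_y = 1875 MPa, ρ = 8041 kg/m³
  alumina ceramic: σ_y = 294.0 MPa, ρ = 3956 kg/m³
  maraging steel: M = 5.39×10⁻³
  alumina ceramic: M = 4.33×10⁻³
Maraging steel ranks first.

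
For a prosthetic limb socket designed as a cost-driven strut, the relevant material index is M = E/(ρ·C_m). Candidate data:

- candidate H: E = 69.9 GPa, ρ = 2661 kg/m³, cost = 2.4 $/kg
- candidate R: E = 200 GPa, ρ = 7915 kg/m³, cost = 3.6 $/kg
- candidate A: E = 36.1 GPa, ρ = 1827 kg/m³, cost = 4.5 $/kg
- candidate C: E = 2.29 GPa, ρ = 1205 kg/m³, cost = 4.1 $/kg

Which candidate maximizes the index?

Per-candidate index values:
  candidate H: M = 10.9 MN·m per $
  candidate R: M = 7.02 MN·m per $
  candidate A: M = 4.39 MN·m per $
  candidate C: M = 0.464 MN·m per $
Candidate H has the largest M.

candidate H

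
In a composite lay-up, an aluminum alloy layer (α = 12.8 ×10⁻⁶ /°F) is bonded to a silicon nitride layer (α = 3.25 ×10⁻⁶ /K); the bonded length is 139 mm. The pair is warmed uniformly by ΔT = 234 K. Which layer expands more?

aluminum alloy: α = 12.8×10⁻⁶/°F × 9/5 = 23.0×10⁻⁶/K.
α(aluminum alloy) = 23.0×10⁻⁶/K vs α(silicon nitride) = 3.25×10⁻⁶/K.
Higher α expands more for the same ΔT: aluminum alloy.

aluminum alloy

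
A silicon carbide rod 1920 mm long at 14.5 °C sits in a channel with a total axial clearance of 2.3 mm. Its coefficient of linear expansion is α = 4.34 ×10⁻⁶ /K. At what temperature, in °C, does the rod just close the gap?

α·L₀·ΔT = 2.3 mm ⇒ ΔT = 2.3 / (4.34×10⁻⁶ × 1920.0) = 276.0 K.
T = 14.5 + 276.0 = 290.5 °C.

291 °C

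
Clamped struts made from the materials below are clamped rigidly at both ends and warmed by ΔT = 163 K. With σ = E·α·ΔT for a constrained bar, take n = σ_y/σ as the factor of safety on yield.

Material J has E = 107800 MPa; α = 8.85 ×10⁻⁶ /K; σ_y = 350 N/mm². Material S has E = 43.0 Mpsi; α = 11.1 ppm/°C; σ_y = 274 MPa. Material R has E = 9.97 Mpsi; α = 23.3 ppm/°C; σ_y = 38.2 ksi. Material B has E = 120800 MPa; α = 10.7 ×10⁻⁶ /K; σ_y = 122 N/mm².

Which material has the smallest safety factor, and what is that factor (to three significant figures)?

material S, n = 0.511

Per material, after unit conversion:
  material J: E = 107.8, α = 8.85, σ_y = 350.0 → σ = 156 MPa, n = 2.25
  material S: E = 296.5, α = 11.1, σ_y = 274.0 → σ = 536 MPa, n = 0.511
  material R: E = 68.74, α = 23.3, σ_y = 263.4 → σ = 261 MPa, n = 1.01
  material B: E = 120.8, α = 10.7, σ_y = 122.0 → σ = 211 MPa, n = 0.579
Smallest n: material S with n = 0.511.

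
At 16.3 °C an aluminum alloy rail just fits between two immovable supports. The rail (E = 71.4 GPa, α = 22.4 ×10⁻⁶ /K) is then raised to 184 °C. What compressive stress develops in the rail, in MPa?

ΔT = 167.7 K. Constrained thermal stress σ = E·α·ΔT = 71.40×10³ MPa × 22.4×10⁻⁶ × 167.7 = 268 MPa (compressive).

268 MPa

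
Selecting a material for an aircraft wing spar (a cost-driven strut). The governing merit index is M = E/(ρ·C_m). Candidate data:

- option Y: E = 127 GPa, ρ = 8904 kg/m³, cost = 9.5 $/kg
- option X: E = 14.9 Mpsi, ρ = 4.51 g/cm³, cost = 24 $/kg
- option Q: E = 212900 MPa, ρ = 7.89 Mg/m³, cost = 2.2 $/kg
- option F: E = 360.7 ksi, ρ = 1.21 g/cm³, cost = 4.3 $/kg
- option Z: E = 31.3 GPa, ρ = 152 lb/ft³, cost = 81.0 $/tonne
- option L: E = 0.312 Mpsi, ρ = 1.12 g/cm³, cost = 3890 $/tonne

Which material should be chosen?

Putting every candidate on a common basis:
  option Y: E = 127.0 GPa, ρ = 8904 kg/m³, cost = 9.500 $/kg
  option X: E = 102.7 GPa, ρ = 4510 kg/m³, cost = 24.00 $/kg
  option Q: E = 212.9 GPa, ρ = 7890 kg/m³, cost = 2.200 $/kg
  option F: E = 2.487 GPa, ρ = 1210 kg/m³, cost = 4.300 $/kg
  option Z: E = 31.30 GPa, ρ = 2435 kg/m³, cost = 0.08100 $/kg
  option L: E = 2.151 GPa, ρ = 1120 kg/m³, cost = 3.890 $/kg
  option Z: M = 159 MN·m per $
  option Q: M = 12.3 MN·m per $
  option Y: M = 1.50 MN·m per $
  option X: M = 0.949 MN·m per $
  option L: M = 0.494 MN·m per $
  option F: M = 0.478 MN·m per $
Highest index: option Z.

option Z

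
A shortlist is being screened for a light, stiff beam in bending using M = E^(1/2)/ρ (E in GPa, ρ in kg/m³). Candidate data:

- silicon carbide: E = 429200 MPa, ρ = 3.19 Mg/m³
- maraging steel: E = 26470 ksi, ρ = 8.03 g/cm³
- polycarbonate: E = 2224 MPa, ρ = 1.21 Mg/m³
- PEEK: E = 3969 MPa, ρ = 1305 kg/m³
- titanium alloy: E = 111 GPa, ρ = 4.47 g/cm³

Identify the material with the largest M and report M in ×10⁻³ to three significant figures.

silicon carbide, M = 6.49×10⁻³

After converting to SI:
  silicon carbide: E = 429.2 GPa, ρ = 3190 kg/m³
  maraging steel: E = 182.5 GPa, ρ = 8030 kg/m³
  polycarbonate: E = 2.224 GPa, ρ = 1210 kg/m³
  PEEK: E = 3.969 GPa, ρ = 1305 kg/m³
  titanium alloy: E = 111.0 GPa, ρ = 4470 kg/m³
  silicon carbide: M = 6.49×10⁻³
  titanium alloy: M = 2.36×10⁻³
  maraging steel: M = 1.68×10⁻³
  PEEK: M = 1.53×10⁻³
  polycarbonate: M = 1.23×10⁻³
Silicon carbide has the largest M.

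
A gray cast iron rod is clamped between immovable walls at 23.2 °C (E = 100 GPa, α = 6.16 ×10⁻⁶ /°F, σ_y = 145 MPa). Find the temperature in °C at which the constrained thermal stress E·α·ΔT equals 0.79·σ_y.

127 °C

α = 6.16×10⁻⁶/°F × 9/5 = 11.1×10⁻⁶/K.
E·α·ΔT = 114.6 MPa ⇒ ΔT = 114.6 / (100.0×10³ × 11.1×10⁻⁶) = 103.3 K.
T = 23.2 + 103.3 = 126.5 °C.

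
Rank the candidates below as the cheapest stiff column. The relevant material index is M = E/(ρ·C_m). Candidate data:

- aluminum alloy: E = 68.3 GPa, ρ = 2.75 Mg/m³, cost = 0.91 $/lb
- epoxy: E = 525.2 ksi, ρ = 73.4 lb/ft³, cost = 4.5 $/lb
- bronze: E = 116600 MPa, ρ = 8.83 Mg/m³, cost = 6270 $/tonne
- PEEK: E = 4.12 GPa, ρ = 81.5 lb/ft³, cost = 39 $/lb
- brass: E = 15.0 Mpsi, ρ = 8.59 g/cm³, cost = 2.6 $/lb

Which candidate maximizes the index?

aluminum alloy

After converting to SI:
  aluminum alloy: E = 68.30 GPa, ρ = 2750 kg/m³, cost = 2.006 $/kg
  epoxy: E = 3.621 GPa, ρ = 1176 kg/m³, cost = 9.921 $/kg
  bronze: E = 116.6 GPa, ρ = 8830 kg/m³, cost = 6.270 $/kg
  PEEK: E = 4.120 GPa, ρ = 1306 kg/m³, cost = 85.98 $/kg
  brass: E = 103.4 GPa, ρ = 8590 kg/m³, cost = 5.732 $/kg
  aluminum alloy: M = 12.4 MN·m per $
  bronze: M = 2.11 MN·m per $
  brass: M = 2.10 MN·m per $
  epoxy: M = 0.310 MN·m per $
  PEEK: M = 0.0367 MN·m per $
The maximum is for aluminum alloy.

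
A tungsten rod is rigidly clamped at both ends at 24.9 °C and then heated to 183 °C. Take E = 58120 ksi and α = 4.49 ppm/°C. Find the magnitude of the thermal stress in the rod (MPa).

284 MPa

E = 58120 ksi = 400.7 GPa.
ΔT = 158.1 K. Constrained thermal stress σ = E·α·ΔT = 400.7×10³ MPa × 4.49×10⁻⁶ × 158.1 = 284 MPa (compressive).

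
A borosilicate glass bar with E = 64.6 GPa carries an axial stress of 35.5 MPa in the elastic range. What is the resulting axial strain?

5.50×10⁻⁴

ε = σ/E = 35.5 / 64600 = 5.50×10⁻⁴.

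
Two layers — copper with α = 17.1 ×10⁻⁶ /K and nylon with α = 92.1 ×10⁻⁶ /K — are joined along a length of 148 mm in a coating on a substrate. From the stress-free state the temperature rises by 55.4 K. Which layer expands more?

nylon

α(copper) = 17.1×10⁻⁶/K vs α(nylon) = 92.1×10⁻⁶/K.
Higher α expands more for the same ΔT: nylon.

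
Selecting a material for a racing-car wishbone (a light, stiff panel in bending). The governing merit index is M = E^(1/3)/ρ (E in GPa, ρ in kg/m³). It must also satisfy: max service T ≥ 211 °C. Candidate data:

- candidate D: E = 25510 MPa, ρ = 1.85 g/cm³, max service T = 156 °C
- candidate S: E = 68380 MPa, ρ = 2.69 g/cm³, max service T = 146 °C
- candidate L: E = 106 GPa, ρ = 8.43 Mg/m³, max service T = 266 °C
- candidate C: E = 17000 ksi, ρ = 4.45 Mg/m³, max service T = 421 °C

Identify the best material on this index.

Screen on constraints: max service T ≥ 211 °C. Survivors: candidate L, candidate C.
After converting to SI:
  candidate L: E = 106.0 GPa, ρ = 8430 kg/m³
  candidate C: E = 117.2 GPa, ρ = 4450 kg/m³
  candidate C: M = 1.10×10⁻³
  candidate L: M = 0.561×10⁻³
Candidate C ranks first.

candidate C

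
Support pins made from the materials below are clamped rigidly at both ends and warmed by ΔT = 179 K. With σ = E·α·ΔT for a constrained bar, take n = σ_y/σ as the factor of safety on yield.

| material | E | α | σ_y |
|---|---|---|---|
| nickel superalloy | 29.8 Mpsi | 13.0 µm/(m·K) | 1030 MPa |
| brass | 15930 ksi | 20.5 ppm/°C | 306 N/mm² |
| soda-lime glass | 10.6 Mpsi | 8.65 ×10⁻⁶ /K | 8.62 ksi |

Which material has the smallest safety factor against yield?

soda-lime glass

With everything in SI (GPa, ×10⁻⁶/K, MPa):
  nickel superalloy: E = 205.5, α = 13.0, σ_y = 1030 → σ = 478 MPa, n = 2.15
  brass: E = 109.8, α = 20.5, σ_y = 306.0 → σ = 403 MPa, n = 0.759
  soda-lime glass: E = 73.08, α = 8.65, σ_y = 59.43 → σ = 113 MPa, n = 0.525
Smallest n: soda-lime glass with n = 0.525.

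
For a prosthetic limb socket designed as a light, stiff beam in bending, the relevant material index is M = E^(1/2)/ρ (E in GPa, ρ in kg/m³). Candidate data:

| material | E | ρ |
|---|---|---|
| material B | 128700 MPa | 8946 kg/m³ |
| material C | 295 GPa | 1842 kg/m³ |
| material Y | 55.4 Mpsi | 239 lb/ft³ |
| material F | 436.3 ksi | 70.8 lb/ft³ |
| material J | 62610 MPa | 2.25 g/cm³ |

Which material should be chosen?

material C

In SI units:
  material B: E = 128.7 GPa, ρ = 8946 kg/m³
  material C: E = 295.0 GPa, ρ = 1842 kg/m³
  material Y: E = 382.0 GPa, ρ = 3828 kg/m³
  material F: E = 3.008 GPa, ρ = 1134 kg/m³
  material J: E = 62.61 GPa, ρ = 2250 kg/m³
  material C: M = 9.32×10⁻³
  material Y: M = 5.11×10⁻³
  material J: M = 3.52×10⁻³
  material F: M = 1.53×10⁻³
  material B: M = 1.27×10⁻³
Highest index: material C.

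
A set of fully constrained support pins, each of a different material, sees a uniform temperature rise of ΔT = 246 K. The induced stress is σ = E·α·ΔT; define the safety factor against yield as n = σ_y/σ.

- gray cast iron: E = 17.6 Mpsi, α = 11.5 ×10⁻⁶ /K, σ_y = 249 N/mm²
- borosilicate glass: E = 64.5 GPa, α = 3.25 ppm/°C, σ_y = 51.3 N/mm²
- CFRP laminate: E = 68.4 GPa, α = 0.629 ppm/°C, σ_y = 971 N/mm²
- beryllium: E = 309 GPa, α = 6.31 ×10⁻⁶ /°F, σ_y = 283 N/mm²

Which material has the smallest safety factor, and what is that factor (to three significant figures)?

Per material, after unit conversion:
  gray cast iron: E = 121.3, α = 11.5, σ_y = 249.0 → σ = 343 MPa, n = 0.725
  borosilicate glass: E = 64.50, α = 3.25, σ_y = 51.30 → σ = 51.6 MPa, n = 0.995
  CFRP laminate: E = 68.40, α = 0.629, σ_y = 971.0 → σ = 10.6 MPa, n = 91.7
  beryllium: E = 309.0, α = 11.4, σ_y = 283.0 → σ = 863 MPa, n = 0.328
Beryllium has the lowest safety factor, n = 0.328.

beryllium, n = 0.328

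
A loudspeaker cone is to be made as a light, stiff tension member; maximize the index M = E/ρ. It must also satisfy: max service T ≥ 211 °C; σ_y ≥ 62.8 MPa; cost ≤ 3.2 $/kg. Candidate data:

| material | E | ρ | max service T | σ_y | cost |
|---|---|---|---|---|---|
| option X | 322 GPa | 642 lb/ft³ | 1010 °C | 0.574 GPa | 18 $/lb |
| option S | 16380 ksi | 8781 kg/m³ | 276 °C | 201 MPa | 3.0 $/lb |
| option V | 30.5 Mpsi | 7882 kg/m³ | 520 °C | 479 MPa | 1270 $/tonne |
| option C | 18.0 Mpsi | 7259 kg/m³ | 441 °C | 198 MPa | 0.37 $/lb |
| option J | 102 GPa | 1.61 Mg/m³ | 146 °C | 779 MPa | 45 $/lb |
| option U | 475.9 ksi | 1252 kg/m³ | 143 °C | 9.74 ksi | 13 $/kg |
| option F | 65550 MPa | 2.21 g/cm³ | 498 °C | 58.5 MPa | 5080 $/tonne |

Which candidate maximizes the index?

Screen on constraints: max service T ≥ 211 °C; σ_y ≥ 62.8 MPa; cost ≤ 3.2 $/kg. Survivors: option V, option C.
After converting to SI:
  option V: E = 210.3 GPa, ρ = 7882 kg/m³
  option C: E = 124.1 GPa, ρ = 7259 kg/m³
  option V: M = 26.7 MN·m/kg
  option C: M = 17.1 MN·m/kg
Option V ranks first.

option V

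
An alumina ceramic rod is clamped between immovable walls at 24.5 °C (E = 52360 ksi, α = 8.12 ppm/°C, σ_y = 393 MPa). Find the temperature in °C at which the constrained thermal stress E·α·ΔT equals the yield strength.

E = 52360 ksi = 361.0 GPa.
E·α·ΔT = 393.0 MPa ⇒ ΔT = 393.0 / (361.0×10³ × 8.12×10⁻⁶) = 134.1 K.
T = 24.5 + 134.1 = 158.6 °C.

159 °C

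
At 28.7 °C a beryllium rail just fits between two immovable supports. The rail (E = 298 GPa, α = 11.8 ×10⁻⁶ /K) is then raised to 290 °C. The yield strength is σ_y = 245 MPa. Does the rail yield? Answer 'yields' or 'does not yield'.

yields

ΔT = 261.3 K. Constrained thermal stress σ = E·α·ΔT = 298.0×10³ MPa × 11.8×10⁻⁶ × 261.3 = 919 MPa (compressive).
Compare to σ_y = 245 MPa: σ ≥ σ_y, so it yields.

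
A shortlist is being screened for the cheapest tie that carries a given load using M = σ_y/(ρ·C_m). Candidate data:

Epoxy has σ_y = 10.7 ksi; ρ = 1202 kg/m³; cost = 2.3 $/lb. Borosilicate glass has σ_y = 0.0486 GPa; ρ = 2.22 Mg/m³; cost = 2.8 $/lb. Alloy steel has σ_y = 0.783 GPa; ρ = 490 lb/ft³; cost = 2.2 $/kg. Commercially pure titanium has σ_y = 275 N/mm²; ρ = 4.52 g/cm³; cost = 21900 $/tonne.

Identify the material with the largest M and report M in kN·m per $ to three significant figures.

After converting to SI:
  epoxy: σ_y = 73.77 MPa, ρ = 1202 kg/m³, cost = 5.071 $/kg
  borosilicate glass: σ_y = 48.60 MPa, ρ = 2220 kg/m³, cost = 6.173 $/kg
  alloy steel: σ_y = 783.0 MPa, ρ = 7849 kg/m³, cost = 2.200 $/kg
  commercially pure titanium: σ_y = 275.0 MPa, ρ = 4520 kg/m³, cost = 21.90 $/kg
  alloy steel: M = 45.3 kN·m per $
  epoxy: M = 12.1 kN·m per $
  borosilicate glass: M = 3.55 kN·m per $
  commercially pure titanium: M = 2.78 kN·m per $
The maximum is for alloy steel.

alloy steel, M = 45.3 kN·m per $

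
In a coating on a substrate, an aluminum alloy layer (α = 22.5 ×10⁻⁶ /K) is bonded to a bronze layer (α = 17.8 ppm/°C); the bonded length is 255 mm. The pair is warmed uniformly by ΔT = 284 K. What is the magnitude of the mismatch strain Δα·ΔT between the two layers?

Δα = |22.5 − 17.8|×10⁻⁶/K = 4.70×10⁻⁶/K.
Mismatch strain = Δα·ΔT = 4.70×10⁻⁶ × 284.0 = 1.33×10⁻³.

1.33×10⁻³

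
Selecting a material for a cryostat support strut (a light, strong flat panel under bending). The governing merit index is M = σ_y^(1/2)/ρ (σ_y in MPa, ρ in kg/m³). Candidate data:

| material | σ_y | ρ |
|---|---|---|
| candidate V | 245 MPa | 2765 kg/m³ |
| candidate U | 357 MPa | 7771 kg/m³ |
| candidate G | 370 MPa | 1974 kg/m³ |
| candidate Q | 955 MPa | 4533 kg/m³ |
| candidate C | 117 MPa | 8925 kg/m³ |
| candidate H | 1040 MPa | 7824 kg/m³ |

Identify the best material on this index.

Per-candidate index values:
  candidate G: M = 9.74×10⁻³
  candidate Q: M = 6.82×10⁻³
  candidate V: M = 5.66×10⁻³
  candidate H: M = 4.12×10⁻³
  candidate U: M = 2.43×10⁻³
  candidate C: M = 1.21×10⁻³
Candidate G has the largest M.

candidate G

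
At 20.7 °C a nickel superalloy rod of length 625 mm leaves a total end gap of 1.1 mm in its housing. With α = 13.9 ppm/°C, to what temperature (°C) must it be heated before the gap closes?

α·L₀·ΔT = 1.1 mm ⇒ ΔT = 1.1 / (13.9×10⁻⁶ × 625.0) = 126.6 K.
T = 20.7 + 126.6 = 147.3 °C.

147 °C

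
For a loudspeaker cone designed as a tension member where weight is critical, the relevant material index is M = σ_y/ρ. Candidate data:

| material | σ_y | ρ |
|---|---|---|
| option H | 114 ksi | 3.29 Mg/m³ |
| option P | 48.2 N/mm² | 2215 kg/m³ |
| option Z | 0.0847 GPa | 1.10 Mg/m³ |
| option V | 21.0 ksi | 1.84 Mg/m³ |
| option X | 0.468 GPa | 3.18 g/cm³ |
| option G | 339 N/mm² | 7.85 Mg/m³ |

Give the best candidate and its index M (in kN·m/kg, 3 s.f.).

Normalizing units and computing the index:
  option H: σ_y = 786.0 MPa, ρ = 3290 kg/m³
  option P: σ_y = 48.20 MPa, ρ = 2215 kg/m³
  option Z: σ_y = 84.70 MPa, ρ = 1100 kg/m³
  option V: σ_y = 144.8 MPa, ρ = 1840 kg/m³
  option X: σ_y = 468.0 MPa, ρ = 3180 kg/m³
  option G: σ_y = 339.0 MPa, ρ = 7850 kg/m³
  option H: M = 239 kN·m/kg
  option X: M = 147 kN·m/kg
  option V: M = 78.7 kN·m/kg
  option Z: M = 77.0 kN·m/kg
  option G: M = 43.2 kN·m/kg
  option P: M = 21.8 kN·m/kg
The maximum is for option H.

option H, M = 239 kN·m/kg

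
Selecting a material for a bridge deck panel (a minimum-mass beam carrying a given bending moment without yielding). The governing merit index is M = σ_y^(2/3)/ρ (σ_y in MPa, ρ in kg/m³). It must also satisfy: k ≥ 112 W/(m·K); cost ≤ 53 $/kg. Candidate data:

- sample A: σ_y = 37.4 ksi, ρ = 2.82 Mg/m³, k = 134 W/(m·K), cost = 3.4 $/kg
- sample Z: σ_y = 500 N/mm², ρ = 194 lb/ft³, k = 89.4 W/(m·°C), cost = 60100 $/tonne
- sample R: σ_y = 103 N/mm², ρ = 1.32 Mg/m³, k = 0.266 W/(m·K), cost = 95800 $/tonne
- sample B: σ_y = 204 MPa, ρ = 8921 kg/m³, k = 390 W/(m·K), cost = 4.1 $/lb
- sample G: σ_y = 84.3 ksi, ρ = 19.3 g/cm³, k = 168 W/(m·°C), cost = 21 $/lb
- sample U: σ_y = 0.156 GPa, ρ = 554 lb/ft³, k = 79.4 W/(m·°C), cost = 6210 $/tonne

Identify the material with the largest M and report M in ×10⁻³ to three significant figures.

sample A, M = 14.4×10⁻³

Screen on constraints: k ≥ 112 W/(m·K); cost ≤ 53 $/kg. Survivors: sample A, sample B, sample G.
After converting to SI:
  sample A: σ_y = 257.9 MPa, ρ = 2820 kg/m³
  sample B: σ_y = 204.0 MPa, ρ = 8921 kg/m³
  sample G: σ_y = 581.2 MPa, ρ = 19300 kg/m³
  sample A: M = 14.4×10⁻³
  sample B: M = 3.88×10⁻³
  sample G: M = 3.61×10⁻³
The maximum is for sample A.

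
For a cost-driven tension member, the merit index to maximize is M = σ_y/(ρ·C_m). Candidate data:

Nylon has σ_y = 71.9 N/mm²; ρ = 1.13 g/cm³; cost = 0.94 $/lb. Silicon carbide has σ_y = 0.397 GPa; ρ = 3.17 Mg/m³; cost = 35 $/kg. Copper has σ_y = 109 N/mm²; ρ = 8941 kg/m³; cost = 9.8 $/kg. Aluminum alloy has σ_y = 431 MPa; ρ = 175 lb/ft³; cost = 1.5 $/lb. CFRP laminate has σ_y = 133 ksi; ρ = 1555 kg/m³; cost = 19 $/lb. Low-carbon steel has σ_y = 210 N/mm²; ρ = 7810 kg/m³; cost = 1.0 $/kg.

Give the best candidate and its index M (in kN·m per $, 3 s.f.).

aluminum alloy, M = 46.5 kN·m per $

Putting every candidate on a common basis:
  nylon: σ_y = 71.90 MPa, ρ = 1130 kg/m³, cost = 2.072 $/kg
  silicon carbide: σ_y = 397.0 MPa, ρ = 3170 kg/m³, cost = 35.00 $/kg
  copper: σ_y = 109.0 MPa, ρ = 8941 kg/m³, cost = 9.800 $/kg
  aluminum alloy: σ_y = 431.0 MPa, ρ = 2803 kg/m³, cost = 3.307 $/kg
  CFRP laminate: σ_y = 917.0 MPa, ρ = 1555 kg/m³, cost = 41.89 $/kg
  low-carbon steel: σ_y = 210.0 MPa, ρ = 7810 kg/m³, cost = 1.000 $/kg
  aluminum alloy: M = 46.5 kN·m per $
  nylon: M = 30.7 kN·m per $
  low-carbon steel: M = 26.9 kN·m per $
  CFRP laminate: M = 14.1 kN·m per $
  silicon carbide: M = 3.58 kN·m per $
  copper: M = 1.24 kN·m per $
Aluminum alloy ranks first.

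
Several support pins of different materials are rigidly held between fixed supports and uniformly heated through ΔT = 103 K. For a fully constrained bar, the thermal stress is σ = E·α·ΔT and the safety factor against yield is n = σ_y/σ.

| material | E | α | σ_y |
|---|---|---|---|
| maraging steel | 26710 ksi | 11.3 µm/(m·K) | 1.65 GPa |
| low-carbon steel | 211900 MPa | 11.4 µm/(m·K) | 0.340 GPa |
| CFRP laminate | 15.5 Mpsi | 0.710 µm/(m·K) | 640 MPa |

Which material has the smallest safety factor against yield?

In consistent units (E in GPa, α in ×10⁻⁶/K, σ_y in MPa):
  maraging steel: E = 184.2, α = 11.3, σ_y = 1650 → σ = 214 MPa, n = 7.70
  low-carbon steel: E = 211.9, α = 11.4, σ_y = 340.0 → σ = 249 MPa, n = 1.37
  CFRP laminate: E = 106.9, α = 0.710, σ_y = 640.0 → σ = 7.82 MPa, n = 81.9
Smallest n: low-carbon steel with n = 1.37.

low-carbon steel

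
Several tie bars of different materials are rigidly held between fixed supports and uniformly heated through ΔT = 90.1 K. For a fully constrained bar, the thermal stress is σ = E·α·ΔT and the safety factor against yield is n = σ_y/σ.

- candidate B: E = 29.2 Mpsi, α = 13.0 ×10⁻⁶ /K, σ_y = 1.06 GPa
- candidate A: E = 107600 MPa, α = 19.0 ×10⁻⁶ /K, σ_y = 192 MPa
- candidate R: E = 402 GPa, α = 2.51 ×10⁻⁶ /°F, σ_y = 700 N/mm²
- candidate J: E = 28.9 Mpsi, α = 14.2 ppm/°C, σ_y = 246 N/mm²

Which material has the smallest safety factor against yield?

candidate J

Converting E to GPa, α to ×10⁻⁶/K, σ_y to MPa, then σ and n for each:
  candidate B: E = 201.3, α = 13.0, σ_y = 1060 → σ = 236 MPa, n = 4.50
  candidate A: E = 107.6, α = 19.0, σ_y = 192.0 → σ = 184 MPa, n = 1.04
  candidate R: E = 402.0, α = 4.52, σ_y = 700.0 → σ = 164 MPa, n = 4.28
  candidate J: E = 199.3, α = 14.2, σ_y = 246.0 → σ = 255 MPa, n = 0.965
Smallest n: candidate J with n = 0.965.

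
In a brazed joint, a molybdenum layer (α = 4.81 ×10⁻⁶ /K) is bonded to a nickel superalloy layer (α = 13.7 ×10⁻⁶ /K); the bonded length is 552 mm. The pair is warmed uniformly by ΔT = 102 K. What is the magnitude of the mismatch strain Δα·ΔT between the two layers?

9.07×10⁻⁴

Δα = |4.81 − 13.7|×10⁻⁶/K = 8.89×10⁻⁶/K.
Mismatch strain = Δα·ΔT = 8.89×10⁻⁶ × 102.0 = 9.07×10⁻⁴.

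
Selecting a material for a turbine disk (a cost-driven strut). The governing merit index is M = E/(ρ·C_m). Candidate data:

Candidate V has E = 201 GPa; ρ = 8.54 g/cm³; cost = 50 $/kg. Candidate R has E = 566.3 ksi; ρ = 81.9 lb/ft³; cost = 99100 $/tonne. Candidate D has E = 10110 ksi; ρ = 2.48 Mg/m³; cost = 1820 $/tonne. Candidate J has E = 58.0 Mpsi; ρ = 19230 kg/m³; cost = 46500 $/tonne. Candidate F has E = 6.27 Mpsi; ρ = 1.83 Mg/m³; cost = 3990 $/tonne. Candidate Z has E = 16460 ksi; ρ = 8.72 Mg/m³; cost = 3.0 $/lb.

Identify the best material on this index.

In SI units:
  candidate V: E = 201.0 GPa, ρ = 8540 kg/m³, cost = 50.00 $/kg
  candidate R: E = 3.905 GPa, ρ = 1312 kg/m³, cost = 99.10 $/kg
  candidate D: E = 69.71 GPa, ρ = 2480 kg/m³, cost = 1.820 $/kg
  candidate J: E = 399.9 GPa, ρ = 19230 kg/m³, cost = 46.50 $/kg
  candidate F: E = 43.23 GPa, ρ = 1830 kg/m³, cost = 3.990 $/kg
  candidate Z: E = 113.5 GPa, ρ = 8720 kg/m³, cost = 6.614 $/kg
  candidate D: M = 15.4 MN·m per $
  candidate F: M = 5.92 MN·m per $
  candidate Z: M = 1.97 MN·m per $
  candidate V: M = 0.471 MN·m per $
  candidate J: M = 0.447 MN·m per $
  candidate R: M = 0.0300 MN·m per $
Candidate D has the largest M.

candidate D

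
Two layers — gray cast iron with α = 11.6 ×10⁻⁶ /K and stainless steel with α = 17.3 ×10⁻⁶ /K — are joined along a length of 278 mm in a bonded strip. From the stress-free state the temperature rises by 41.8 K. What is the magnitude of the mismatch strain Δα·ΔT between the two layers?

2.38×10⁻⁴

Δα = |11.6 − 17.3|×10⁻⁶/K = 5.70×10⁻⁶/K.
Mismatch strain = Δα·ΔT = 5.70×10⁻⁶ × 41.8 = 2.38×10⁻⁴.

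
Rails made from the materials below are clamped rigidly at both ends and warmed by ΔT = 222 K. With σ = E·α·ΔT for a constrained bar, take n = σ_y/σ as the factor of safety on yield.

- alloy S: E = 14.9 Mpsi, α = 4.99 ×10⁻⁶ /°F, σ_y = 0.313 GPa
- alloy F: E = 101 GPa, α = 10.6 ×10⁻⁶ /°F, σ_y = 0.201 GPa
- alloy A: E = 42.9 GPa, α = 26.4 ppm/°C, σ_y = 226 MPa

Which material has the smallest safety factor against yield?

Converting E to GPa, α to ×10⁻⁶/K, σ_y to MPa, then σ and n for each:
  alloy S: E = 102.7, α = 8.98, σ_y = 313.0 → σ = 205 MPa, n = 1.53
  alloy F: E = 101.0, α = 19.1, σ_y = 201.0 → σ = 428 MPa, n = 0.470
  alloy A: E = 42.90, α = 26.4, σ_y = 226.0 → σ = 251 MPa, n = 0.899
Alloy F has the lowest safety factor, n = 0.470.

alloy F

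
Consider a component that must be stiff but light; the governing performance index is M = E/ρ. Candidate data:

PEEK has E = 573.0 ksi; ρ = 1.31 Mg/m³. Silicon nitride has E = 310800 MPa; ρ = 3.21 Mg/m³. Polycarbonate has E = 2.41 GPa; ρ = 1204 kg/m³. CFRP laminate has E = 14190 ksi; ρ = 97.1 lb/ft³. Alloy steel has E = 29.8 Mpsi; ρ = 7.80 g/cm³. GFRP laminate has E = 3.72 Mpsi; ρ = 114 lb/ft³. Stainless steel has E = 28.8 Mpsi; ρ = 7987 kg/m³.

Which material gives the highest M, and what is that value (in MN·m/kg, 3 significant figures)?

After converting to SI:
  PEEK: E = 3.951 GPa, ρ = 1310 kg/m³
  silicon nitride: E = 310.8 GPa, ρ = 3210 kg/m³
  polycarbonate: E = 2.410 GPa, ρ = 1204 kg/m³
  CFRP laminate: E = 97.84 GPa, ρ = 1555 kg/m³
  alloy steel: E = 205.5 GPa, ρ = 7800 kg/m³
  GFRP laminate: E = 25.65 GPa, ρ = 1826 kg/m³
  stainless steel: E = 198.6 GPa, ρ = 7987 kg/m³
  silicon nitride: M = 96.8 MN·m/kg
  CFRP laminate: M = 62.9 MN·m/kg
  alloy steel: M = 26.3 MN·m/kg
  stainless steel: M = 24.9 MN·m/kg
  GFRP laminate: M = 14.0 MN·m/kg
  PEEK: M = 3.02 MN·m/kg
  polycarbonate: M = 2.00 MN·m/kg
The maximum is for silicon nitride.

silicon nitride, M = 96.8 MN·m/kg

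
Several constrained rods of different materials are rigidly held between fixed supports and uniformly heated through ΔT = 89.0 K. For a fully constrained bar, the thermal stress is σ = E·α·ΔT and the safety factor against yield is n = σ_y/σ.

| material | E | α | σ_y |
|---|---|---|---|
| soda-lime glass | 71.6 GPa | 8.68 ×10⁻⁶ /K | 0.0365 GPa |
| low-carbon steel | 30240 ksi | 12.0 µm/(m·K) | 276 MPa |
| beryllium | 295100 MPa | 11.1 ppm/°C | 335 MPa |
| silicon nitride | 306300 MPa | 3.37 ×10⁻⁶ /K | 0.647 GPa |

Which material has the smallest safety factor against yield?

With everything in SI (GPa, ×10⁻⁶/K, MPa):
  soda-lime glass: E = 71.60, α = 8.68, σ_y = 36.50 → σ = 55.3 MPa, n = 0.660
  low-carbon steel: E = 208.5, α = 12.0, σ_y = 276.0 → σ = 223 MPa, n = 1.24
  beryllium: E = 295.1, α = 11.1, σ_y = 335.0 → σ = 292 MPa, n = 1.15
  silicon nitride: E = 306.3, α = 3.37, σ_y = 647.0 → σ = 91.9 MPa, n = 7.04
Soda-lime glass has the lowest safety factor, n = 0.660.

soda-lime glass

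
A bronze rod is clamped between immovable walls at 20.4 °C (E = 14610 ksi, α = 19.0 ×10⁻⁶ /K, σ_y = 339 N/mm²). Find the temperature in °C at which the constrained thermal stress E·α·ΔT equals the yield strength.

198 °C

E = 14610 ksi = 100.7 GPa.
σ_y = 339 N/mm² = 339.0 MPa.
E·α·ΔT = 339.0 MPa ⇒ ΔT = 339.0 / (100.7×10³ × 19.0×10⁻⁶) = 177.1 K.
T = 20.4 + 177.1 = 197.5 °C.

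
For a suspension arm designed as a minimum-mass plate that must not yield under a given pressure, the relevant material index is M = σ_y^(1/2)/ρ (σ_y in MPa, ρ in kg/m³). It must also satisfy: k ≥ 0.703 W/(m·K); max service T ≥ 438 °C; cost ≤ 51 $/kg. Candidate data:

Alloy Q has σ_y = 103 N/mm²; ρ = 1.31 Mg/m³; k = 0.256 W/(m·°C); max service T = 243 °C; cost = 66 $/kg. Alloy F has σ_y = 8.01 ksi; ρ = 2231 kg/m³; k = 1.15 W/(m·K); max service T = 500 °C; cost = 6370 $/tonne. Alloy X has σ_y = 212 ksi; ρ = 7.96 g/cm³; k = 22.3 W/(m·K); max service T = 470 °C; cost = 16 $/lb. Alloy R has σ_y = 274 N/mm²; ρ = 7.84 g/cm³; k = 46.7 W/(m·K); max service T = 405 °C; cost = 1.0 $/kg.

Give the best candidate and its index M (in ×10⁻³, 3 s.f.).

alloy X, M = 4.80×10⁻³

Screen on constraints: k ≥ 0.703 W/(m·K); max service T ≥ 438 °C; cost ≤ 51 $/kg. Survivors: alloy F, alloy X.
After converting to SI:
  alloy F: σ_y = 55.23 MPa, ρ = 2231 kg/m³
  alloy X: σ_y = 1462 MPa, ρ = 7960 kg/m³
  alloy X: M = 4.80×10⁻³
  alloy F: M = 3.33×10⁻³
Alloy X ranks first.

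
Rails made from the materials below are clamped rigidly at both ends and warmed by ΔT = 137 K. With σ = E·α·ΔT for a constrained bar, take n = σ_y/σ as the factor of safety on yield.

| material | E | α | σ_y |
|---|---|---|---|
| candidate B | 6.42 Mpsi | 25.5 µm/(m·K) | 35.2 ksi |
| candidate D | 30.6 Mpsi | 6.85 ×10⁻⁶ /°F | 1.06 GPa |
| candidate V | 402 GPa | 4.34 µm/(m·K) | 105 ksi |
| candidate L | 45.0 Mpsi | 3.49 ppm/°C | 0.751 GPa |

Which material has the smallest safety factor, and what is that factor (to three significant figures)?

With everything in SI (GPa, ×10⁻⁶/K, MPa):
  candidate B: E = 44.26, α = 25.5, σ_y = 242.7 → σ = 155 MPa, n = 1.57
  candidate D: E = 211.0, α = 12.3, σ_y = 1060 → σ = 356 MPa, n = 2.97
  candidate V: E = 402.0, α = 4.34, σ_y = 723.9 → σ = 239 MPa, n = 3.03
  candidate L: E = 310.3, α = 3.49, σ_y = 751.0 → σ = 148 MPa, n = 5.06
Candidate B has the lowest safety factor, n = 1.57.

candidate B, n = 1.57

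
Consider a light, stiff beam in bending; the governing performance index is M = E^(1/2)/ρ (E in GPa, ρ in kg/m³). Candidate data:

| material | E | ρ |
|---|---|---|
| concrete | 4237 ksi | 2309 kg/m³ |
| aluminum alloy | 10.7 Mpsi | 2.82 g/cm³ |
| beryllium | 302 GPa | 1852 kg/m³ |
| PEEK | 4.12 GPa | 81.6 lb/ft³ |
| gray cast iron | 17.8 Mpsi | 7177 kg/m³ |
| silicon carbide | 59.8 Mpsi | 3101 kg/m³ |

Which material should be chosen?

beryllium

Putting every candidate on a common basis:
  concrete: E = 29.21 GPa, ρ = 2309 kg/m³
  aluminum alloy: E = 73.77 GPa, ρ = 2820 kg/m³
  beryllium: E = 302.0 GPa, ρ = 1852 kg/m³
  PEEK: E = 4.120 GPa, ρ = 1307 kg/m³
  gray cast iron: E = 122.7 GPa, ρ = 7177 kg/m³
  silicon carbide: E = 412.3 GPa, ρ = 3101 kg/m³
  beryllium: M = 9.38×10⁻³
  silicon carbide: M = 6.55×10⁻³
  aluminum alloy: M = 3.05×10⁻³
  concrete: M = 2.34×10⁻³
  PEEK: M = 1.55×10⁻³
  gray cast iron: M = 1.54×10⁻³
Highest index: beryllium.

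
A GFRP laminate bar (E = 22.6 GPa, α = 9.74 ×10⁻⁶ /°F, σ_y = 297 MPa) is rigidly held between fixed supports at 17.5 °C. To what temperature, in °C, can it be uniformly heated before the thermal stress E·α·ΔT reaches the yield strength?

α = 9.74×10⁻⁶/°F × 9/5 = 17.5×10⁻⁶/K.
E·α·ΔT = 297.0 MPa ⇒ ΔT = 297.0 / (22.60×10³ × 17.5×10⁻⁶) = 749.6 K.
T = 17.5 + 749.6 = 767.1 °C.

767 °C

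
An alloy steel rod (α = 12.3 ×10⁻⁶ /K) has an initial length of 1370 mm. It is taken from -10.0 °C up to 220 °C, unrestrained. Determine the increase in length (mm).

ΔT = 220 − (-10.0) = 230.0 K.
ΔL = α·L₀·ΔT = 12.3×10⁻⁶ × 1370 mm × 230.0 K = 3.88 mm.

3.88 mm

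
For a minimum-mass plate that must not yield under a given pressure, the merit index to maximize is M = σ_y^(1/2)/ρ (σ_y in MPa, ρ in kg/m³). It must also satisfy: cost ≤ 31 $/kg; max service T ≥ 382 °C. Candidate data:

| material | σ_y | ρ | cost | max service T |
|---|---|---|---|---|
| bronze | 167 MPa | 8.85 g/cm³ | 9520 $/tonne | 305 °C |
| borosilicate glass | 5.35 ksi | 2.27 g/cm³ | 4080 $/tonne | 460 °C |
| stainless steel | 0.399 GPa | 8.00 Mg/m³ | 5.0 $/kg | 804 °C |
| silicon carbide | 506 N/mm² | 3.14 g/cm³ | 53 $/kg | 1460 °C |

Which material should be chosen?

borosilicate glass

Screen on constraints: cost ≤ 31 $/kg; max service T ≥ 382 °C. Survivors: borosilicate glass, stainless steel.
After converting to SI:
  borosilicate glass: σ_y = 36.89 MPa, ρ = 2270 kg/m³
  stainless steel: σ_y = 399.0 MPa, ρ = 8000 kg/m³
  borosilicate glass: M = 2.68×10⁻³
  stainless steel: M = 2.50×10⁻³
The maximum is for borosilicate glass.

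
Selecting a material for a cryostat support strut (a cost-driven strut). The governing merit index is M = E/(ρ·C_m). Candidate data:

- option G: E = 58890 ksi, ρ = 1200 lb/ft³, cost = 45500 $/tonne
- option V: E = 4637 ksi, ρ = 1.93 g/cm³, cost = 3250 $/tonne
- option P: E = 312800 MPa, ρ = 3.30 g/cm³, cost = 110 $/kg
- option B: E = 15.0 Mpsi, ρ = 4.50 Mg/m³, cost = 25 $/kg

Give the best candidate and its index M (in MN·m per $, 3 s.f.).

In SI units:
  option G: E = 406.0 GPa, ρ = 19220 kg/m³, cost = 45.50 $/kg
  option V: E = 31.97 GPa, ρ = 1930 kg/m³, cost = 3.250 $/kg
  option P: E = 312.8 GPa, ρ = 3300 kg/m³, cost = 110.0 $/kg
  option B: E = 103.4 GPa, ρ = 4500 kg/m³, cost = 25.00 $/kg
  option V: M = 5.10 MN·m per $
  option B: M = 0.919 MN·m per $
  option P: M = 0.862 MN·m per $
  option G: M = 0.464 MN·m per $
The maximum is for option V.

option V, M = 5.10 MN·m per $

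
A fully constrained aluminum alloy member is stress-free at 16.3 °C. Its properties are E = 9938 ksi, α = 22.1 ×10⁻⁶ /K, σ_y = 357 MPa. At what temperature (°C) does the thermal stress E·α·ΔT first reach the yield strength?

252 °C

E = 9938 ksi = 68.52 GPa.
E·α·ΔT = 357.0 MPa ⇒ ΔT = 357.0 / (68.52×10³ × 22.1×10⁻⁶) = 235.8 K.
T = 16.3 + 235.8 = 252.1 °C.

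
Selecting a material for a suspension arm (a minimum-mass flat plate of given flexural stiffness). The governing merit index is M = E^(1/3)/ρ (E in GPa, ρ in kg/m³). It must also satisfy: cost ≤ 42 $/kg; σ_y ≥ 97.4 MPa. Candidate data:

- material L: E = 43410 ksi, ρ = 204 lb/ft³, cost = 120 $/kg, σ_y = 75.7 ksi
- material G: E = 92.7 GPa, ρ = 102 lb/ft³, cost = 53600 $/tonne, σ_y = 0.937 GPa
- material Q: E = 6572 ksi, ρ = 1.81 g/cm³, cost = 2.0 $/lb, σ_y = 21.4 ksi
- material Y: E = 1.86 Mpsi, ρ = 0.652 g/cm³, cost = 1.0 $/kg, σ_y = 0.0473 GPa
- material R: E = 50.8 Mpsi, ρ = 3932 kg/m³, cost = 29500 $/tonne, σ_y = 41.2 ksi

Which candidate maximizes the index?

material Q

Screen on constraints: cost ≤ 42 $/kg; σ_y ≥ 97.4 MPa. Survivors: material Q, material R.
Putting every candidate on a common basis:
  material Q: E = 45.31 GPa, ρ = 1810 kg/m³
  material R: E = 350.3 GPa, ρ = 3932 kg/m³
  material Q: M = 1.97×10⁻³
  material R: M = 1.79×10⁻³
The maximum is for material Q.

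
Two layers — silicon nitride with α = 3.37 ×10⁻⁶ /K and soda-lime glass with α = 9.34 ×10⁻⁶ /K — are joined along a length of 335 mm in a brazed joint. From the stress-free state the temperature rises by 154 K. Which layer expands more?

soda-lime glass

α(silicon nitride) = 3.37×10⁻⁶/K vs α(soda-lime glass) = 9.34×10⁻⁶/K.
Higher α expands more for the same ΔT: soda-lime glass.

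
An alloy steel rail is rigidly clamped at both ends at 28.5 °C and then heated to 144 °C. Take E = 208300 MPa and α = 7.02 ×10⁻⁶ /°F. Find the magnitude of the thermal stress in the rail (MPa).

E = 208300 MPa = 208.3 GPa.
α = 7.02×10⁻⁶/°F × 9/5 = 12.6×10⁻⁶/K.
ΔT = 115.5 K. Constrained thermal stress σ = E·α·ΔT = 208.3×10³ MPa × 12.6×10⁻⁶ × 115.5 = 304 MPa (compressive).

304 MPa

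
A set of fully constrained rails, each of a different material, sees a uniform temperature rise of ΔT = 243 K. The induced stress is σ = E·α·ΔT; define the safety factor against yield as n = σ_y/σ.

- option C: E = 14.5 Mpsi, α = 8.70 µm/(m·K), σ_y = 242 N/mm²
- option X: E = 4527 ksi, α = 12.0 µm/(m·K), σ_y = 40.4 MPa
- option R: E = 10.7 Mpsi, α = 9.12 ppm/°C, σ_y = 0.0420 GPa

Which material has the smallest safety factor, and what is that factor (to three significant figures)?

option R, n = 0.257

In consistent units (E in GPa, α in ×10⁻⁶/K, σ_y in MPa):
  option C: E = 99.97, α = 8.70, σ_y = 242.0 → σ = 211 MPa, n = 1.14
  option X: E = 31.21, α = 12.0, σ_y = 40.40 → σ = 91.0 MPa, n = 0.444
  option R: E = 73.77, α = 9.12, σ_y = 42.00 → σ = 163 MPa, n = 0.257
Option R has the lowest safety factor, n = 0.257.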